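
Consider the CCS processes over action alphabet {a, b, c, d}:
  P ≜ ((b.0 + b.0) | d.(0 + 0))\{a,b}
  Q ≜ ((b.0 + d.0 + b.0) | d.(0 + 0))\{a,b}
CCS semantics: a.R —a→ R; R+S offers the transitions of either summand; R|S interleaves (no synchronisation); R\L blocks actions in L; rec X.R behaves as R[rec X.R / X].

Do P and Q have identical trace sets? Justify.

NO — witness ⟨dd⟩

LTS(P): 2 reachable states
  s0 = ((b.0 + b.0) | d.(0 + 0))\{a,b} has moves -d-> s1
  s1 = ((b.0 + b.0) | (0 + 0))\{a,b} has moves (no moves)
LTS(Q): 4 reachable states
  t0 = ((b.0 + d.0 + b.0) | d.(0 + 0))\{a,b} has moves -d-> t1, -d-> t2
  t1 = ((b.0 + d.0 + b.0) | (0 + 0))\{a,b} has moves -d-> t3
  t2 = (0 | d.(0 + 0))\{a,b} has moves -d-> t3
  t3 = (0 | (0 + 0))\{a,b} has moves (no moves)
Trace ⟨dd⟩ through Q, begin at {t0}:
  step 1 (d): {t1, t2}
  step 2 (d): {t3}
  Q completes σ.
Trace ⟨dd⟩ through P, begin at {s0}:
  step 1 (d): {s1}
  step 2 (d): no successor for P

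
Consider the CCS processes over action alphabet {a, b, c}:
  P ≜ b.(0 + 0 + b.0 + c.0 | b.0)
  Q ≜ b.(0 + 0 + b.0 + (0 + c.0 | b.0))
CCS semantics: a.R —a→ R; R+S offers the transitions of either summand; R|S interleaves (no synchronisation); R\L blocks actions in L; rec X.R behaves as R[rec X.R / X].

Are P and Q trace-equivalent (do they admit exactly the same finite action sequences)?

P's transition system — 6 states:
  p0 = b.(0 + 0 + b.0 + c.0 | b.0) :: -b-> p1
  p1 = 0 + 0 + b.0 + c.0 | b.0 :: -b-> p2, -b-> p3, -c-> p4
  p2 = 0 :: ·
  p3 = c.0 | 0 :: -c-> p5
  p4 = 0 | b.0 :: -b-> p5
  p5 = 0 | 0 :: ·
Q's transition system — 6 states:
  q0 = b.(0 + 0 + b.0 + (0 + c.0 | b.0)) :: -b-> q1
  q1 = 0 + 0 + b.0 + (0 + c.0 | b.0) :: -b-> q2, -b-> q3, -c-> q4
  q2 = 0 :: ·
  q3 = c.0 | 0 :: -c-> q5
  q4 = 0 | b.0 :: -b-> q5
  q5 = 0 | 0 :: ·
Bisimilarity quotient blocks:
  B0 = {p0, q0}
  B1 = {p1, q1}
  B2 = {p3, q3}
  B3 = {p2, p5, q2, q5}
  B4 = {p4, q4}
p0 ∈ B0, q0 ∈ B0 → same block
Bisimilar ⇒ trace-equivalent.

YES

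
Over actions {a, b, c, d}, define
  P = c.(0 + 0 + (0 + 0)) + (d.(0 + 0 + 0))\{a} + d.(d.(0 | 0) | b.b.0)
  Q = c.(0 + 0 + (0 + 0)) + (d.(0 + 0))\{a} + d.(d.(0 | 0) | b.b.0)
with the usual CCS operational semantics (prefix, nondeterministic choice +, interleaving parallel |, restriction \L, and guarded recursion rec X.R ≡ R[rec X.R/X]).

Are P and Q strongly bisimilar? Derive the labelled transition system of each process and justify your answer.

P ~ Q

LTS(P): 9 reachable states
  s0 = c.(0 + 0 + (0 + 0)) + (d.(0 + 0 + 0))\{a} + d.(d.(0 | 0) | b.b.0) :: -c-> s1, -d-> s2, -d-> s3
  s1 = 0 + 0 + (0 + 0) :: (no moves)
  s2 = (0 + 0 + 0)\{a} :: (no moves)
  s3 = d.(0 | 0) | b.b.0 :: -b-> s4, -d-> s5
  s4 = d.(0 | 0) | b.0 :: -b-> s6, -d-> s7
  s5 = 0 | 0 | b.b.0 :: -b-> s7
  s6 = d.(0 | 0) | 0 :: -d-> s8
  s7 = 0 | 0 | b.0 :: -b-> s8
  s8 = 0 | 0 | 0 :: (no moves)
LTS(Q): 9 reachable states
  t0 = c.(0 + 0 + (0 + 0)) + (d.(0 + 0))\{a} + d.(d.(0 | 0) | b.b.0) :: -c-> t1, -d-> t2, -d-> t3
  t1 = 0 + 0 + (0 + 0) :: (no moves)
  t2 = (0 + 0)\{a} :: (no moves)
  t3 = d.(0 | 0) | b.b.0 :: -b-> t4, -d-> t5
  t4 = d.(0 | 0) | b.0 :: -b-> t6, -d-> t7
  t5 = 0 | 0 | b.b.0 :: -b-> t7
  t6 = d.(0 | 0) | 0 :: -d-> t8
  t7 = 0 | 0 | b.0 :: -b-> t8
  t8 = 0 | 0 | 0 :: (no moves)
Partition-refinement fixed point:
  B0 = {s0, t0}
  B1 = {s1, s2, s8, t1, t2, t8}
  B2 = {s3, t3}
  B3 = {s5, t5}
  B4 = {s7, t7}
  B5 = {s4, t4}
  B6 = {s6, t6}
s0 ∈ B0, t0 ∈ B0 → same block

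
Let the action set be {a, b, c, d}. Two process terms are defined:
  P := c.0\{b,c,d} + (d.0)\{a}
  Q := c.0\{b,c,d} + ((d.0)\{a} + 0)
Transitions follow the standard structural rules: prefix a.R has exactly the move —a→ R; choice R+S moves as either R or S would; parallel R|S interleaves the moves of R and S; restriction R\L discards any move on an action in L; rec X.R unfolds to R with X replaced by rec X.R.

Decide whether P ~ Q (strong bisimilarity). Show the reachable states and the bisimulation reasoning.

bisimilar

P's transition system — 3 states:
  m0 = c.0\{b,c,d} + (d.0)\{a} has moves -c-> m1, -d-> m2
  m1 = 0\{b,c,d} has moves deadlocked
  m2 = 0\{a} has moves deadlocked
Q's transition system — 3 states:
  n0 = c.0\{b,c,d} + ((d.0)\{a} + 0) has moves -c-> n1, -d-> n2
  n1 = 0\{b,c,d} has moves deadlocked
  n2 = 0\{a} has moves deadlocked
Bisimilarity quotient blocks:
  B0 = {m0, n0}
  B1 = {m1, m2, n1, n2}
m0 ∈ B0, n0 ∈ B0 → same block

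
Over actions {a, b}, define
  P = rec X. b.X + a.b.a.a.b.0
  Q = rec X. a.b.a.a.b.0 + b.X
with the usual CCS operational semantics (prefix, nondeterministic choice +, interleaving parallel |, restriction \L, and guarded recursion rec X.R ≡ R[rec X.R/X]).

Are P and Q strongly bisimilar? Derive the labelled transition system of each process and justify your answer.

Reachable graph of P (6 states):
  m0 = rec X. b.X + a.b.a.a.b.0 ⊢ =a=> m1, =b=> m0
  m1 = b.a.a.b.0 ⊢ =b=> m2
  m2 = a.a.b.0 ⊢ =a=> m3
  m3 = a.b.0 ⊢ =a=> m4
  m4 = b.0 ⊢ =b=> m5
  m5 = 0 ⊢ deadlocked
Reachable graph of Q (6 states):
  n0 = rec X. a.b.a.a.b.0 + b.X ⊢ =a=> n1, =b=> n0
  n1 = b.a.a.b.0 ⊢ =b=> n2
  n2 = a.a.b.0 ⊢ =a=> n3
  n3 = a.b.0 ⊢ =a=> n4
  n4 = b.0 ⊢ =b=> n5
  n5 = 0 ⊢ deadlocked
Bisimilarity quotient blocks:
  B0 = {m0, n0}
  B1 = {m1, n1}
  B2 = {m2, n2}
  B3 = {m3, n3}
  B4 = {m4, n4}
  B5 = {m5, n5}
m0 ∈ B0, n0 ∈ B0 → same block

P ~ Q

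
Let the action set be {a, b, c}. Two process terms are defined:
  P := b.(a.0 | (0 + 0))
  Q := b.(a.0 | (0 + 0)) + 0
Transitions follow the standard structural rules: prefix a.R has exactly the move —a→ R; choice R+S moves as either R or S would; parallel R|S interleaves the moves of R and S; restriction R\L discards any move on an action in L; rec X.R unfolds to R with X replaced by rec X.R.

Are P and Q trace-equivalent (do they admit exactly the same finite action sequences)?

traces(P) = traces(Q)

LTS(P): 3 reachable states
  s0 = b.(a.0 | (0 + 0)) | ··b··> s1
  s1 = a.0 | (0 + 0) | ··a··> s2
  s2 = 0 | (0 + 0) | ∅
LTS(Q): 3 reachable states
  t0 = b.(a.0 | (0 + 0)) + 0 | ··b··> t1
  t1 = a.0 | (0 + 0) | ··a··> t2
  t2 = 0 | (0 + 0) | ∅
Coarsest stable partition (strong bisimilarity classes):
  B0 = {s0, t0}
  B1 = {s1, t1}
  B2 = {s2, t2}
s0 ∈ B0, t0 ∈ B0 → same block
Bisimilar ⇒ trace-equivalent.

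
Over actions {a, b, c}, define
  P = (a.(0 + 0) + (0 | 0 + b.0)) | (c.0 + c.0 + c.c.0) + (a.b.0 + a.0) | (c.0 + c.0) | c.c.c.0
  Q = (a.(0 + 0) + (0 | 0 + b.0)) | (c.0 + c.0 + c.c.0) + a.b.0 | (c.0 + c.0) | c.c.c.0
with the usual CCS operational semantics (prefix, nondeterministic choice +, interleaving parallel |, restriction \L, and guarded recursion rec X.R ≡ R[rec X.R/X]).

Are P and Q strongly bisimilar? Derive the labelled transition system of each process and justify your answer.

P's transition system — 32 states:
  u0 = (a.(0 + 0) + (0 | 0 + b.0)) | (c.0 + c.0 + c.c.0) + (a.b.0 + a.0) | (c.0 + c.0) | c.c.c.0 :: ··a··> u1, ··a··> u2, ··a··> u3, ··b··> u4, ··c··> u5, ··c··> u6, ··c··> u7, ··c··> u8
  u1 = (0 + 0) | (c.0 + c.0 + c.c.0) :: ··c··> u10, ··c··> u9
  u2 = 0 | (c.0 + c.0) | c.c.c.0 :: ··c··> u11, ··c··> u12
  u3 = b.0 | (c.0 + c.0) | c.c.c.0 :: ··b··> u2, ··c··> u13, ··c··> u14
  u4 = 0 | (c.0 + c.0 + c.c.0) :: ··c··> u15, ··c··> u16
  u5 = (a.(0 + 0) + (0 | 0 + b.0)) | 0 :: ··a··> u9, ··b··> u15
  u6 = (a.(0 + 0) + (0 | 0 + b.0)) | c.0 :: ··a··> u10, ··b··> u16, ··c··> u5
  u7 = (a.b.0 + a.0) | (c.0 + c.0) | c.c.0 :: ··a··> u11, ··a··> u13, ··c··> u17, ··c··> u18
  u8 = (a.b.0 + a.0) | 0 | c.c.c.0 :: ··a··> u12, ··a··> u14, ··c··> u18
  u9 = (0 + 0) | 0 :: ·
  u10 = (0 + 0) | c.0 :: ··c··> u9
  u11 = 0 | (c.0 + c.0) | c.c.0 :: ··c··> u19, ··c··> u20
  u12 = 0 | 0 | c.c.c.0 :: ··c··> u20
  u13 = b.0 | (c.0 + c.0) | c.c.0 :: ··b··> u11, ··c··> u21, ··c··> u22
  u14 = b.0 | 0 | c.c.c.0 :: ··b··> u12, ··c··> u22
  u15 = 0 | 0 :: ·
  u16 = 0 | c.0 :: ··c··> u15
  u17 = (a.b.0 + a.0) | (c.0 + c.0) | c.0 :: ··a··> u19, ··a··> u21, ··c··> u23, ··c··> u24
  u18 = (a.b.0 + a.0) | 0 | c.c.0 :: ··a··> u20, ··a··> u22, ··c··> u24
  u19 = 0 | (c.0 + c.0) | c.0 :: ··c··> u25, ··c··> u26
  u20 = 0 | 0 | c.c.0 :: ··c··> u26
  u21 = b.0 | (c.0 + c.0) | c.0 :: ··b··> u19, ··c··> u27, ··c··> u28
  u22 = b.0 | 0 | c.c.0 :: ··b··> u20, ··c··> u28
  u23 = (a.b.0 + a.0) | (c.0 + c.0) | 0 :: ··a··> u25, ··a··> u27, ··c··> u29
  u24 = (a.b.0 + a.0) | 0 | c.0 :: ··a··> u26, ··a··> u28, ··c··> u29
  u25 = 0 | (c.0 + c.0) | 0 :: ··c··> u30
  u26 = 0 | 0 | c.0 :: ··c··> u30
  u27 = b.0 | (c.0 + c.0) | 0 :: ··b··> u25, ··c··> u31
  u28 = b.0 | 0 | c.0 :: ··b··> u26, ··c··> u31
  u29 = (a.b.0 + a.0) | 0 | 0 :: ··a··> u30, ··a··> u31
  u30 = 0 | 0 | 0 :: ·
  u31 = b.0 | 0 | 0 :: ··b··> u30
Q's transition system — 32 states:
  v0 = (a.(0 + 0) + (0 | 0 + b.0)) | (c.0 + c.0 + c.c.0) + a.b.0 | (c.0 + c.0) | c.c.c.0 :: ··a··> v1, ··a··> v2, ··b··> v3, ··c··> v4, ··c··> v5, ··c··> v6, ··c··> v7
  v1 = (0 + 0) | (c.0 + c.0 + c.c.0) :: ··c··> v8, ··c··> v9
  v2 = b.0 | (c.0 + c.0) | c.c.c.0 :: ··b··> v10, ··c··> v11, ··c··> v12
  v3 = 0 | (c.0 + c.0 + c.c.0) :: ··c··> v13, ··c··> v14
  v4 = (a.(0 + 0) + (0 | 0 + b.0)) | 0 :: ··a··> v8, ··b··> v13
  v5 = (a.(0 + 0) + (0 | 0 + b.0)) | c.0 :: ··a··> v9, ··b··> v14, ··c··> v4
  v6 = a.b.0 | (c.0 + c.0) | c.c.0 :: ··a··> v11, ··c··> v15, ··c··> v16
  v7 = a.b.0 | 0 | c.c.c.0 :: ··a··> v12, ··c··> v16
  v8 = (0 + 0) | 0 :: ·
  v9 = (0 + 0) | c.0 :: ··c··> v8
  v10 = 0 | (c.0 + c.0) | c.c.c.0 :: ··c··> v17, ··c··> v18
  v11 = b.0 | (c.0 + c.0) | c.c.0 :: ··b··> v17, ··c··> v19, ··c··> v20
  v12 = b.0 | 0 | c.c.c.0 :: ··b··> v18, ··c··> v20
  v13 = 0 | 0 :: ·
  v14 = 0 | c.0 :: ··c··> v13
  v15 = a.b.0 | (c.0 + c.0) | c.0 :: ··a··> v19, ··c··> v21, ··c··> v22
  v16 = a.b.0 | 0 | c.c.0 :: ··a··> v20, ··c··> v22
  v17 = 0 | (c.0 + c.0) | c.c.0 :: ··c··> v23, ··c··> v24
  v18 = 0 | 0 | c.c.c.0 :: ··c··> v24
  v19 = b.0 | (c.0 + c.0) | c.0 :: ··b··> v23, ··c··> v25, ··c··> v26
  v20 = b.0 | 0 | c.c.0 :: ··b··> v24, ··c··> v26
  v21 = a.b.0 | (c.0 + c.0) | 0 :: ··a··> v25, ··c··> v27
  v22 = a.b.0 | 0 | c.0 :: ··a··> v26, ··c··> v27
  v23 = 0 | (c.0 + c.0) | c.0 :: ··c··> v28, ··c··> v29
  v24 = 0 | 0 | c.c.0 :: ··c··> v29
  v25 = b.0 | (c.0 + c.0) | 0 :: ··b··> v28, ··c··> v30
  v26 = b.0 | 0 | c.0 :: ··b··> v29, ··c··> v30
  v27 = a.b.0 | 0 | 0 :: ··a··> v30
  v28 = 0 | (c.0 + c.0) | 0 :: ··c··> v31
  v29 = 0 | 0 | c.0 :: ··c··> v31
  v30 = b.0 | 0 | 0 :: ··b··> v31
  v31 = 0 | 0 | 0 :: ·
Coarsest stable partition (strong bisimilarity classes):
  B0 = {u0}
  B1 = {u1, u4, v1, v3}
  B2 = {u10, u16, u25, u26, v14, v28, v29, v9}
  B3 = {u15, u30, u9, v13, v31, v8}
  B4 = {u3, v2}
  B5 = {u13, u14, v11, v12}
  B6 = {u21, u22, v19, v20}
  B7 = {u27, u28, v25, v26}
  B8 = {u31, v30}
  B9 = {u19, u20, v23, v24}
  B10 = {u11, u12, v17, v18}
  B11 = {u2, v10}
  B12 = {u7, u8}
  B13 = {u17, u18}
  B14 = {u23, u24}
  B15 = {u29}
  B16 = {u5, v4}
  B17 = {u6, v5}
  B18 = {v0}
  B19 = {v6, v7}
  B20 = {v15, v16}
  B21 = {v21, v22}
  B22 = {v27}
u0 ∈ B0, v0 ∈ B18 → different blocks

P ≁ Q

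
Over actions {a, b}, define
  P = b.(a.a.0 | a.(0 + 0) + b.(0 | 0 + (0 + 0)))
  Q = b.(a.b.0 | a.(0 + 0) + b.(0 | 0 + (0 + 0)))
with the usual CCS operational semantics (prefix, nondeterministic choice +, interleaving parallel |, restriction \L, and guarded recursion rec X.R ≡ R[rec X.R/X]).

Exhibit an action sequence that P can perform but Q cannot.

Reachable graph of P (8 states):
  m0 = b.(a.a.0 | a.(0 + 0) + b.(0 | 0 + (0 + 0))) ⊢ —b→ m1
  m1 = a.a.0 | a.(0 + 0) + b.(0 | 0 + (0 + 0)) ⊢ —a→ m2, —a→ m3, —b→ m4
  m2 = a.0 | a.(0 + 0) ⊢ —a→ m5, —a→ m6
  m3 = a.a.0 | (0 + 0) ⊢ —a→ m6
  m4 = 0 | 0 + (0 + 0) ⊢ deadlocked
  m5 = 0 | a.(0 + 0) ⊢ —a→ m7
  m6 = a.0 | (0 + 0) ⊢ —a→ m7
  m7 = 0 | (0 + 0) ⊢ deadlocked
Reachable graph of Q (8 states):
  n0 = b.(a.b.0 | a.(0 + 0) + b.(0 | 0 + (0 + 0))) ⊢ —b→ n1
  n1 = a.b.0 | a.(0 + 0) + b.(0 | 0 + (0 + 0)) ⊢ —a→ n2, —a→ n3, —b→ n4
  n2 = a.b.0 | (0 + 0) ⊢ —a→ n5
  n3 = b.0 | a.(0 + 0) ⊢ —a→ n5, —b→ n6
  n4 = 0 | 0 + (0 + 0) ⊢ deadlocked
  n5 = b.0 | (0 + 0) ⊢ —b→ n7
  n6 = 0 | a.(0 + 0) ⊢ —a→ n7
  n7 = 0 | (0 + 0) ⊢ deadlocked
Trace ⟨baaa⟩ through P, begin at {m0}:
  after b @ step 1: {m1}
  after a @ step 2: {m2, m3}
  after a @ step 3: {m5, m6}
  after a @ step 4: {m7}
  ✓ P
Trace ⟨baaa⟩ through Q, begin at {n0}:
  after b @ step 1: {n1}
  after a @ step 2: {n2, n3}
  after a @ step 3: {n5}
  after a @ step 4: ∅ (Q stuck)

baaa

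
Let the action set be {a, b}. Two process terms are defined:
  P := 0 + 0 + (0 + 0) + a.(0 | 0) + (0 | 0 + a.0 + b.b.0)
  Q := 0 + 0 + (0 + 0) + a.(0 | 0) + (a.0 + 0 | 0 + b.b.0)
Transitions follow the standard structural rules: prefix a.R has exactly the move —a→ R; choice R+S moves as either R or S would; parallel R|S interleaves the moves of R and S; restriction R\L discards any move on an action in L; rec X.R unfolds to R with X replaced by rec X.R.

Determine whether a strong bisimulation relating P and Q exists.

Reachable graph of P (4 states):
  s0 = 0 + 0 + (0 + 0) + a.(0 | 0) + (0 | 0 + a.0 + b.b.0) :: -a-> s1, -a-> s2, -b-> s3
  s1 = 0 :: ∅
  s2 = 0 | 0 :: ∅
  s3 = b.0 :: -b-> s1
Reachable graph of Q (4 states):
  t0 = 0 + 0 + (0 + 0) + a.(0 | 0) + (a.0 + 0 | 0 + b.b.0) :: -a-> t1, -a-> t2, -b-> t3
  t1 = 0 :: ∅
  t2 = 0 | 0 :: ∅
  t3 = b.0 :: -b-> t1
Coarsest stable partition (strong bisimilarity classes):
  B0 = {s0, t0}
  B1 = {s1, s2, t1, t2}
  B2 = {s3, t3}
s0 ∈ B0, t0 ∈ B0 → same block

P ~ Q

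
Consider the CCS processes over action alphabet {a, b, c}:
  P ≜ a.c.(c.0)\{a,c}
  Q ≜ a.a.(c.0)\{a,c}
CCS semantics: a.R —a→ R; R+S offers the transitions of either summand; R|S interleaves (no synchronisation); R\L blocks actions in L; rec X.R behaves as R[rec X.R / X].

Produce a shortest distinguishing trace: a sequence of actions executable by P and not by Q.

LTS(P): 3 reachable states
  p0 = a.c.(c.0)\{a,c} ⊢ -a-> p1
  p1 = c.(c.0)\{a,c} ⊢ -c-> p2
  p2 = (c.0)\{a,c} ⊢ ∅
LTS(Q): 3 reachable states
  q0 = a.a.(c.0)\{a,c} ⊢ -a-> q1
  q1 = a.(c.0)\{a,c} ⊢ -a-> q2
  q2 = (c.0)\{a,c} ⊢ ∅
Trace ⟨ac⟩ through P, begin at {p0}:
  [1] a ⇒ {p1}
  [2] c ⇒ {p2}
  — P admits the full trace.
Trace ⟨ac⟩ through Q, begin at {q0}:
  [1] a ⇒ {q1}
  [2] c ⇒ ∅  — Q cannot continue

ac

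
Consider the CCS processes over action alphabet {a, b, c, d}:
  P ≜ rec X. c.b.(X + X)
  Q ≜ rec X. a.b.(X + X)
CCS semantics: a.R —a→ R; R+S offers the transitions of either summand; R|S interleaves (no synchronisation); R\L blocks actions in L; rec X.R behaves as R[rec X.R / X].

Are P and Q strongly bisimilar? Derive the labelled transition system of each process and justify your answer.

NO

P's transition system — 3 states:
  p0 = rec X. c.b.(X + X) ⊢ =c=> p1
  p1 = b.((rec X. c.b.(X + X)) + (rec X. c.b.(X + X))) ⊢ =b=> p2
  p2 = (rec X. c.b.(X + X)) + (rec X. c.b.(X + X)) ⊢ =c=> p1
Q's transition system — 3 states:
  q0 = rec X. a.b.(X + X) ⊢ =a=> q1
  q1 = b.((rec X. a.b.(X + X)) + (rec X. a.b.(X + X))) ⊢ =b=> q2
  q2 = (rec X. a.b.(X + X)) + (rec X. a.b.(X + X)) ⊢ =a=> q1
Coarsest stable partition (strong bisimilarity classes):
  B0 = {p0, p2}
  B1 = {p1}
  B2 = {q0, q2}
  B3 = {q1}
p0 ∈ B0, q0 ∈ B2 → different blocks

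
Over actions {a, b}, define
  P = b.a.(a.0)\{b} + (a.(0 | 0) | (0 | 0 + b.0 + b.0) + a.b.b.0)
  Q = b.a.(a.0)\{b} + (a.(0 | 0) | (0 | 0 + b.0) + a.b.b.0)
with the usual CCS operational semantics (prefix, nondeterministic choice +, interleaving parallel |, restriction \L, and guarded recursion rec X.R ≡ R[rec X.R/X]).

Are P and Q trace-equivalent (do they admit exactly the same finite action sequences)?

YES

Reachable graph of P (10 states):
  p0 = b.a.(a.0)\{b} + (a.(0 | 0) | (0 | 0 + b.0 + b.0) + a.b.b.0) → =a=> p1, =a=> p2, =b=> p3, =b=> p4
  p1 = 0 | 0 | (0 | 0 + b.0 + b.0) → =b=> p5
  p2 = b.b.0 → =b=> p6
  p3 = a.(0 | 0) | 0 → =a=> p5
  p4 = a.(a.0)\{b} → =a=> p7
  p5 = 0 | 0 | 0 → ∅
  p6 = b.0 → =b=> p8
  p7 = (a.0)\{b} → =a=> p9
  p8 = 0 → ∅
  p9 = 0\{b} → ∅
Reachable graph of Q (10 states):
  q0 = b.a.(a.0)\{b} + (a.(0 | 0) | (0 | 0 + b.0) + a.b.b.0) → =a=> q1, =a=> q2, =b=> q3, =b=> q4
  q1 = 0 | 0 | (0 | 0 + b.0) → =b=> q5
  q2 = b.b.0 → =b=> q6
  q3 = a.(0 | 0) | 0 → =a=> q5
  q4 = a.(a.0)\{b} → =a=> q7
  q5 = 0 | 0 | 0 → ∅
  q6 = b.0 → =b=> q8
  q7 = (a.0)\{b} → =a=> q9
  q8 = 0 → ∅
  q9 = 0\{b} → ∅
Coarsest stable partition (strong bisimilarity classes):
  B0 = {p0, q0}
  B1 = {p2, q2}
  B2 = {p1, p6, q1, q6}
  B3 = {p5, p8, p9, q5, q8, q9}
  B4 = {p4, q4}
  B5 = {p3, p7, q3, q7}
p0 ∈ B0, q0 ∈ B0 → same block
Bisimilar ⇒ trace-equivalent.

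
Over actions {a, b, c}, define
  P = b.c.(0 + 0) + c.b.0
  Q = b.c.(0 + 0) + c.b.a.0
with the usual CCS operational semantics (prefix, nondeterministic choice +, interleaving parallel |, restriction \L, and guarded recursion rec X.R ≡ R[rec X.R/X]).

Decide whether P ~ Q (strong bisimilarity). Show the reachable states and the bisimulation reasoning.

Reachable graph of P (5 states):
  s0 = b.c.(0 + 0) + c.b.0 has moves ··b··> s1, ··c··> s2
  s1 = c.(0 + 0) has moves ··c··> s3
  s2 = b.0 has moves ··b··> s4
  s3 = 0 + 0 has moves (no moves)
  s4 = 0 has moves (no moves)
Reachable graph of Q (6 states):
  t0 = b.c.(0 + 0) + c.b.a.0 has moves ··b··> t1, ··c··> t2
  t1 = c.(0 + 0) has moves ··c··> t3
  t2 = b.a.0 has moves ··b··> t4
  t3 = 0 + 0 has moves (no moves)
  t4 = a.0 has moves ··a··> t5
  t5 = 0 has moves (no moves)
Coarsest stable partition (strong bisimilarity classes):
  B0 = {s0}
  B1 = {s1, t1}
  B2 = {s3, s4, t3, t5}
  B3 = {s2}
  B4 = {t0}
  B5 = {t2}
  B6 = {t4}
s0 ∈ B0, t0 ∈ B4 → different blocks

not bisimilar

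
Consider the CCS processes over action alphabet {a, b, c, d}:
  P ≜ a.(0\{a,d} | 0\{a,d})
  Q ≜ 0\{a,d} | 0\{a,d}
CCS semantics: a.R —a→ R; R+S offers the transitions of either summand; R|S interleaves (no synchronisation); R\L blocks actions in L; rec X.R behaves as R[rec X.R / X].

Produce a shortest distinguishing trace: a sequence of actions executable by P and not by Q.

a

P's transition system — 2 states:
  m0 = a.(0\{a,d} | 0\{a,d}) :: -a-> m1
  m1 = 0\{a,d} | 0\{a,d} :: (no moves)
Q's transition system — 1 states:
  n0 = 0\{a,d} | 0\{a,d} :: (no moves)
Executing a from P (initial set {m0}):
  after a @ step 1: {m1}
  ✓ P
Executing a from Q (initial set {n0}):
  after a @ step 1: ∅  — Q cannot continue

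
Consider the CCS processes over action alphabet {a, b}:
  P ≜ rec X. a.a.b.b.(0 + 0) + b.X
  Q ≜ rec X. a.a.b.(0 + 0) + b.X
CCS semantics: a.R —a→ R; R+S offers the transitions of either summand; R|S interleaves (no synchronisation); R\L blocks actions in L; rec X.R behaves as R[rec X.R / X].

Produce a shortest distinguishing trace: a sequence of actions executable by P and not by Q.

Reachable graph of P (5 states):
  s0 = rec X. a.a.b.b.(0 + 0) + b.X → --a--▸ s1, --b--▸ s0
  s1 = a.b.b.(0 + 0) → --a--▸ s2
  s2 = b.b.(0 + 0) → --b--▸ s3
  s3 = b.(0 + 0) → --b--▸ s4
  s4 = 0 + 0 → deadlocked
Reachable graph of Q (4 states):
  t0 = rec X. a.a.b.(0 + 0) + b.X → --a--▸ t1, --b--▸ t0
  t1 = a.b.(0 + 0) → --a--▸ t2
  t2 = b.(0 + 0) → --b--▸ t3
  t3 = 0 + 0 → deadlocked
Run σ = ⟨aabb⟩ on P: start {s0}
  step 1 (a): {s1}
  step 2 (a): {s2}
  step 3 (b): {s3}
  step 4 (b): {s4}
  P completes σ.
Run σ = ⟨aabb⟩ on Q: start {t0}
  step 1 (a): {t1}
  step 2 (a): {t2}
  step 3 (b): {t3}
  step 4 (b): no successor for Q

aabb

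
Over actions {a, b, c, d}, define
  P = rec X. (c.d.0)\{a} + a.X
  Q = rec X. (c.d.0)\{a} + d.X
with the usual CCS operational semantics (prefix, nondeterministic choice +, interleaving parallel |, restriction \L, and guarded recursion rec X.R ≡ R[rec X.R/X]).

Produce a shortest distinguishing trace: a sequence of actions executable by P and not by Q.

a

Reachable graph of P (3 states):
  s0 = rec X. (c.d.0)\{a} + a.X :: ··a··> s0, ··c··> s1
  s1 = (d.0)\{a} :: ··d··> s2
  s2 = 0\{a} :: ·
Reachable graph of Q (3 states):
  t0 = rec X. (c.d.0)\{a} + d.X :: ··c··> t1, ··d··> t0
  t1 = (d.0)\{a} :: ··d··> t2
  t2 = 0\{a} :: ·
Run σ = ⟨a⟩ on P: start {s0}
  step 1 (a): {s0}
  P completes σ.
Run σ = ⟨a⟩ on Q: start {t0}
  step 1 (a): no successor for Q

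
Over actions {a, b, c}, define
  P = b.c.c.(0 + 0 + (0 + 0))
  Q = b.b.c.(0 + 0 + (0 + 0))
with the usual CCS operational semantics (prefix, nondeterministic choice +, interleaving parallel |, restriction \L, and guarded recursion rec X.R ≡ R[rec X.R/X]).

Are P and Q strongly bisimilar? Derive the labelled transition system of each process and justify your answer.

NO

P's transition system — 4 states:
  m0 = b.c.c.(0 + 0 + (0 + 0)) :: ··b··> m1
  m1 = c.c.(0 + 0 + (0 + 0)) :: ··c··> m2
  m2 = c.(0 + 0 + (0 + 0)) :: ··c··> m3
  m3 = 0 + 0 + (0 + 0) :: ·
Q's transition system — 4 states:
  n0 = b.b.c.(0 + 0 + (0 + 0)) :: ··b··> n1
  n1 = b.c.(0 + 0 + (0 + 0)) :: ··b··> n2
  n2 = c.(0 + 0 + (0 + 0)) :: ··c··> n3
  n3 = 0 + 0 + (0 + 0) :: ·
Bisimilarity quotient blocks:
  B0 = {m0}
  B1 = {m1}
  B2 = {m2, n2}
  B3 = {m3, n3}
  B4 = {n0}
  B5 = {n1}
m0 ∈ B0, n0 ∈ B4 → different blocks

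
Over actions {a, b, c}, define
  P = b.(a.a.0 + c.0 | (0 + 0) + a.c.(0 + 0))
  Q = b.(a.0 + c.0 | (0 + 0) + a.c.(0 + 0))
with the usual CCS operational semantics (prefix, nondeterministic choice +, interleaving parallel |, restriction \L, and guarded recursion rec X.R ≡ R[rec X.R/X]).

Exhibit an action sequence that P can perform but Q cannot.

baa

Reachable graph of P (7 states):
  p0 = b.(a.a.0 + c.0 | (0 + 0) + a.c.(0 + 0)) ⊢ ··b··> p1
  p1 = a.a.0 + c.0 | (0 + 0) + a.c.(0 + 0) ⊢ ··a··> p2, ··a··> p3, ··c··> p4
  p2 = a.0 ⊢ ··a··> p5
  p3 = c.(0 + 0) ⊢ ··c··> p6
  p4 = 0 | (0 + 0) ⊢ ·
  p5 = 0 ⊢ ·
  p6 = 0 + 0 ⊢ ·
Reachable graph of Q (6 states):
  q0 = b.(a.0 + c.0 | (0 + 0) + a.c.(0 + 0)) ⊢ ··b··> q1
  q1 = a.0 + c.0 | (0 + 0) + a.c.(0 + 0) ⊢ ··a··> q2, ··a··> q3, ··c··> q4
  q2 = 0 ⊢ ·
  q3 = c.(0 + 0) ⊢ ··c··> q5
  q4 = 0 | (0 + 0) ⊢ ·
  q5 = 0 + 0 ⊢ ·
Run σ = ⟨baa⟩ on P: start {p0}
  step 1 (b): {p1}
  step 2 (a): {p2, p3}
  step 3 (a): {p5}
  — P admits the full trace.
Run σ = ⟨baa⟩ on Q: start {q0}
  step 1 (b): {q1}
  step 2 (a): {q2, q3}
  step 3 (a): no successor for Q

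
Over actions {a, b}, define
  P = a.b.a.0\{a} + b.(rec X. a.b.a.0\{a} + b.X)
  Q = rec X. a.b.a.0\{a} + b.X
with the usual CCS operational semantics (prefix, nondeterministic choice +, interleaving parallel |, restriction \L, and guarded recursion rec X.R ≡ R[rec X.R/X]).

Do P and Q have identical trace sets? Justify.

trace-equivalent

LTS(P): 5 reachable states
  s0 = a.b.a.0\{a} + b.(rec X. a.b.a.0\{a} + b.X) has moves =a=> s1, =b=> s2
  s1 = b.a.0\{a} has moves =b=> s3
  s2 = rec X. a.b.a.0\{a} + b.X has moves =a=> s1, =b=> s2
  s3 = a.0\{a} has moves =a=> s4
  s4 = 0\{a} has moves ∅
LTS(Q): 4 reachable states
  t0 = rec X. a.b.a.0\{a} + b.X has moves =a=> t1, =b=> t0
  t1 = b.a.0\{a} has moves =b=> t2
  t2 = a.0\{a} has moves =a=> t3
  t3 = 0\{a} has moves ∅
Partition-refinement fixed point:
  B0 = {s0, s2, t0}
  B1 = {s1, t1}
  B2 = {s3, t2}
  B3 = {s4, t3}
s0 ∈ B0, t0 ∈ B0 → same block
Bisimilar ⇒ trace-equivalent.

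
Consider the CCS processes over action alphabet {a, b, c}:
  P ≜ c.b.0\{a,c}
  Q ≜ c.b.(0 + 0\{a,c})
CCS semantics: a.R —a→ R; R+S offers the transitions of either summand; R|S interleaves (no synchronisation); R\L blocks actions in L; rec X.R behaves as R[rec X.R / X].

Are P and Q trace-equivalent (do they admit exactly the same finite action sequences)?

trace-equivalent

P's transition system — 3 states:
  m0 = c.b.0\{a,c} → --c--▸ m1
  m1 = b.0\{a,c} → --b--▸ m2
  m2 = 0\{a,c} → ∅
Q's transition system — 3 states:
  n0 = c.b.(0 + 0\{a,c}) → --c--▸ n1
  n1 = b.(0 + 0\{a,c}) → --b--▸ n2
  n2 = 0 + 0\{a,c} → ∅
Bisimilarity quotient blocks:
  B0 = {m0, n0}
  B1 = {m1, n1}
  B2 = {m2, n2}
m0 ∈ B0, n0 ∈ B0 → same block
Bisimilar ⇒ trace-equivalent.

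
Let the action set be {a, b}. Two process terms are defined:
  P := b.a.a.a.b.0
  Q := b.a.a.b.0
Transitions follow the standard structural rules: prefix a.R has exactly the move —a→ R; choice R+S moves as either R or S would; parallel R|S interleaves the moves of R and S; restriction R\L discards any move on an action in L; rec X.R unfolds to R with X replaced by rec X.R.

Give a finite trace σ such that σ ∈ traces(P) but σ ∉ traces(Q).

LTS(P): 6 reachable states
  m0 = b.a.a.a.b.0 | ··b··> m1
  m1 = a.a.a.b.0 | ··a··> m2
  m2 = a.a.b.0 | ··a··> m3
  m3 = a.b.0 | ··a··> m4
  m4 = b.0 | ··b··> m5
  m5 = 0 | (no moves)
LTS(Q): 5 reachable states
  n0 = b.a.a.b.0 | ··b··> n1
  n1 = a.a.b.0 | ··a··> n2
  n2 = a.b.0 | ··a··> n3
  n3 = b.0 | ··b··> n4
  n4 = 0 | (no moves)
Run σ = ⟨baaa⟩ on P: start {m0}
  after b @ step 1: {m1}
  after a @ step 2: {m2}
  after a @ step 3: {m3}
  after a @ step 4: {m4}
  ✓ P
Run σ = ⟨baaa⟩ on Q: start {n0}
  after b @ step 1: {n1}
  after a @ step 2: {n2}
  after a @ step 3: {n3}
  after a @ step 4: ∅ (Q stuck)

baaa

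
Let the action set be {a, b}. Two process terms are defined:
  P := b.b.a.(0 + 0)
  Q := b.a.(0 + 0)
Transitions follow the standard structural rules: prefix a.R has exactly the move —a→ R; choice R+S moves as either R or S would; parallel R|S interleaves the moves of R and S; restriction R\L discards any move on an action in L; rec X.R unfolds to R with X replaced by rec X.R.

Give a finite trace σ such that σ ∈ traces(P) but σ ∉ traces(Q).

LTS(P): 4 reachable states
  p0 = b.b.a.(0 + 0) | =b=> p1
  p1 = b.a.(0 + 0) | =b=> p2
  p2 = a.(0 + 0) | =a=> p3
  p3 = 0 + 0 | ∅
LTS(Q): 3 reachable states
  q0 = b.a.(0 + 0) | =b=> q1
  q1 = a.(0 + 0) | =a=> q2
  q2 = 0 + 0 | ∅
Trace ⟨bb⟩ through P, begin at {p0}:
  [1] b ⇒ {p1}
  [2] b ⇒ {p2}
  P completes σ.
Trace ⟨bb⟩ through Q, begin at {q0}:
  [1] b ⇒ {q1}
  [2] b ⇒ ∅ (Q stuck)

bb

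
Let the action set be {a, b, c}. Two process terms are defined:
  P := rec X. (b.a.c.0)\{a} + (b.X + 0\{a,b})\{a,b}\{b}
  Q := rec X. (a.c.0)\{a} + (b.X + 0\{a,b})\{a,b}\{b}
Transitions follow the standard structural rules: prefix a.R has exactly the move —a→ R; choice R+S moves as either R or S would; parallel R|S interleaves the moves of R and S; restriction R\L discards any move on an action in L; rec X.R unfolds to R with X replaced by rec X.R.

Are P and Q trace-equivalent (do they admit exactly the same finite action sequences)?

traces(P) ≠ traces(Q) — witness ⟨b⟩

LTS(P): 2 reachable states
  s0 = rec X. (b.a.c.0)\{a} + (b.X + 0\{a,b})\{a,b}\{b} ⊢ =b=> s1
  s1 = (a.c.0)\{a} ⊢ stopped
LTS(Q): 1 reachable states
  t0 = rec X. (a.c.0)\{a} + (b.X + 0\{a,b})\{a,b}\{b} ⊢ stopped
Run σ = ⟨b⟩ on P: start {s0}
  after b @ step 1: {s1}
  P completes σ.
Run σ = ⟨b⟩ on Q: start {t0}
  after b @ step 1: no successor for Q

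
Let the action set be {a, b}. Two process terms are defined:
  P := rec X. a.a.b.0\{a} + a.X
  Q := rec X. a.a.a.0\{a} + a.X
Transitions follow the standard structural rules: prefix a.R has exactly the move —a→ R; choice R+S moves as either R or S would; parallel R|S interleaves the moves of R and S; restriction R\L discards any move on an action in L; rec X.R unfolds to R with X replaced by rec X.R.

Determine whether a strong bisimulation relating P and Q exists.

P ≁ Q

P's transition system — 4 states:
  s0 = rec X. a.a.b.0\{a} + a.X has moves ··a··> s0, ··a··> s1
  s1 = a.b.0\{a} has moves ··a··> s2
  s2 = b.0\{a} has moves ··b··> s3
  s3 = 0\{a} has moves ·
Q's transition system — 4 states:
  t0 = rec X. a.a.a.0\{a} + a.X has moves ··a··> t0, ··a··> t1
  t1 = a.a.0\{a} has moves ··a··> t2
  t2 = a.0\{a} has moves ··a··> t3
  t3 = 0\{a} has moves ·
Partition-refinement fixed point:
  B0 = {s0}
  B1 = {s1}
  B2 = {s2}
  B3 = {s3, t3}
  B4 = {t0}
  B5 = {t1}
  B6 = {t2}
s0 ∈ B0, t0 ∈ B4 → different blocks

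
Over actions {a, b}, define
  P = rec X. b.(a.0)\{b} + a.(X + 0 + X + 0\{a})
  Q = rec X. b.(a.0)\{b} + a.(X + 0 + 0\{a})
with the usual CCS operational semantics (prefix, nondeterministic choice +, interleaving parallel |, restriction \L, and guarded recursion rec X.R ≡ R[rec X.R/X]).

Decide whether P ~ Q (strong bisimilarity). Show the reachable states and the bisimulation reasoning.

P's transition system — 4 states:
  m0 = rec X. b.(a.0)\{b} + a.(X + 0 + X + 0\{a}) → --a--▸ m1, --b--▸ m2
  m1 = (rec X. b.(a.0)\{b} + a.(X + 0 + X + 0\{a})) + 0 + (rec X. b.(a.0)\{b} + a.(X + 0 + X + 0\{a})) + 0\{a} → --a--▸ m1, --b--▸ m2
  m2 = (a.0)\{b} → --a--▸ m3
  m3 = 0\{b} → ·
Q's transition system — 4 states:
  n0 = rec X. b.(a.0)\{b} + a.(X + 0 + 0\{a}) → --a--▸ n1, --b--▸ n2
  n1 = (rec X. b.(a.0)\{b} + a.(X + 0 + 0\{a})) + 0 + 0\{a} → --a--▸ n1, --b--▸ n2
  n2 = (a.0)\{b} → --a--▸ n3
  n3 = 0\{b} → ·
Bisimilarity quotient blocks:
  B0 = {m0, m1, n0, n1}
  B1 = {m2, n2}
  B2 = {m3, n3}
m0 ∈ B0, n0 ∈ B0 → same block

YES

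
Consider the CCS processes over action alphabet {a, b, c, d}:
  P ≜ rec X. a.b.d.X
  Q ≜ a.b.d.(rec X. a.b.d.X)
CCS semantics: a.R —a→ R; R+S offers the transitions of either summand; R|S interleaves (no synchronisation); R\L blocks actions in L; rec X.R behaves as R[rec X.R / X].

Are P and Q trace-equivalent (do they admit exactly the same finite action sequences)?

YES

Reachable graph of P (3 states):
  s0 = rec X. a.b.d.X :: -a-> s1
  s1 = b.d.(rec X. a.b.d.X) :: -b-> s2
  s2 = d.(rec X. a.b.d.X) :: -d-> s0
Reachable graph of Q (4 states):
  t0 = a.b.d.(rec X. a.b.d.X) :: -a-> t1
  t1 = b.d.(rec X. a.b.d.X) :: -b-> t2
  t2 = d.(rec X. a.b.d.X) :: -d-> t3
  t3 = rec X. a.b.d.X :: -a-> t1
Partition-refinement fixed point:
  B0 = {s0, t0, t3}
  B1 = {s1, t1}
  B2 = {s2, t2}
s0 ∈ B0, t0 ∈ B0 → same block
Bisimilar ⇒ trace-equivalent.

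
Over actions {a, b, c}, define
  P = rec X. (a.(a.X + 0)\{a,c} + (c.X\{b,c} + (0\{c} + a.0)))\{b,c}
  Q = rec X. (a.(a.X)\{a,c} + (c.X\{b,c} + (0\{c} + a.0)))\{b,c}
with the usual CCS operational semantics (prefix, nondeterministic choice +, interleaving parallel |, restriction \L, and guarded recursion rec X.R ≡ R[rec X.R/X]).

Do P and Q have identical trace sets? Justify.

LTS(P): 3 reachable states
  m0 = rec X. (a.(a.X + 0)\{a,c} + (c.X\{b,c} + (0\{c} + a.0)))\{b,c} :: =a=> m1, =a=> m2
  m1 = (a.(rec X. (a.(a.X + 0)\{a,c} + (c.X\{b,c} + (0\{c} + a.0)))\{b,c}) + 0)\{a,c}\{b,c} :: ∅
  m2 = 0\{b,c} :: ∅
LTS(Q): 3 reachable states
  n0 = rec X. (a.(a.X)\{a,c} + (c.X\{b,c} + (0\{c} + a.0)))\{b,c} :: =a=> n1, =a=> n2
  n1 = (a.(rec X. (a.(a.X)\{a,c} + (c.X\{b,c} + (0\{c} + a.0)))\{b,c}))\{a,c}\{b,c} :: ∅
  n2 = 0\{b,c} :: ∅
Coarsest stable partition (strong bisimilarity classes):
  B0 = {m0, n0}
  B1 = {m1, m2, n1, n2}
m0 ∈ B0, n0 ∈ B0 → same block
Bisimilar ⇒ trace-equivalent.

traces(P) = traces(Q)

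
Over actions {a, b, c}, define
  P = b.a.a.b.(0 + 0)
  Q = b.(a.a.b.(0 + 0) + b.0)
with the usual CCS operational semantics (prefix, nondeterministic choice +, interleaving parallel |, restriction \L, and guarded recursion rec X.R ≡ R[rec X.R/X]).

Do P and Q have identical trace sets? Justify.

LTS(P): 5 reachable states
  m0 = b.a.a.b.(0 + 0) | --b--▸ m1
  m1 = a.a.b.(0 + 0) | --a--▸ m2
  m2 = a.b.(0 + 0) | --a--▸ m3
  m3 = b.(0 + 0) | --b--▸ m4
  m4 = 0 + 0 | ∅
LTS(Q): 6 reachable states
  n0 = b.(a.a.b.(0 + 0) + b.0) | --b--▸ n1
  n1 = a.a.b.(0 + 0) + b.0 | --a--▸ n2, --b--▸ n3
  n2 = a.b.(0 + 0) | --a--▸ n4
  n3 = 0 | ∅
  n4 = b.(0 + 0) | --b--▸ n5
  n5 = 0 + 0 | ∅
Run σ = ⟨bb⟩ on Q: start {n0}
  step 1 (b): {n1}
  step 2 (b): {n3}
  Q completes σ.
Run σ = ⟨bb⟩ on P: start {m0}
  step 1 (b): {m1}
  step 2 (b): ∅ (P stuck)

traces(P) ≠ traces(Q) — witness ⟨bb⟩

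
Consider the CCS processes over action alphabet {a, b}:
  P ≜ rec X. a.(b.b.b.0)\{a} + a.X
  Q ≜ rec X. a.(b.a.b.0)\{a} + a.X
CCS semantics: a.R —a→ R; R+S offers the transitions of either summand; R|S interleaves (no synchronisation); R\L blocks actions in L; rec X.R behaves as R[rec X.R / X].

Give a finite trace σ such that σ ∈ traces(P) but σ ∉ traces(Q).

Reachable graph of P (5 states):
  u0 = rec X. a.(b.b.b.0)\{a} + a.X :: =a=> u0, =a=> u1
  u1 = (b.b.b.0)\{a} :: =b=> u2
  u2 = (b.b.0)\{a} :: =b=> u3
  u3 = (b.0)\{a} :: =b=> u4
  u4 = 0\{a} :: stopped
Reachable graph of Q (3 states):
  v0 = rec X. a.(b.a.b.0)\{a} + a.X :: =a=> v0, =a=> v1
  v1 = (b.a.b.0)\{a} :: =b=> v2
  v2 = (a.b.0)\{a} :: stopped
Executing abb from P (initial set {u0}):
  after a @ step 1: {u0, u1}
  after b @ step 2: {u2}
  after b @ step 3: {u3}
  ✓ P
Executing abb from Q (initial set {v0}):
  after a @ step 1: {v0, v1}
  after b @ step 2: {v2}
  after b @ step 3: ∅  — Q cannot continue

abb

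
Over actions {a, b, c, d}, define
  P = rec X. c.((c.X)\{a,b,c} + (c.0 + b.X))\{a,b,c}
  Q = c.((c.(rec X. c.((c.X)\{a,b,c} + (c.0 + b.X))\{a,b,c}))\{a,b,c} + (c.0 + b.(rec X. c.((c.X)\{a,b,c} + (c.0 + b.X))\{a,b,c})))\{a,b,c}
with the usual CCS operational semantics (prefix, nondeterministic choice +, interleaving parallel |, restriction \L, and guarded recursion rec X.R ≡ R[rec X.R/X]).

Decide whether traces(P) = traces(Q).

LTS(P): 2 reachable states
  s0 = rec X. c.((c.X)\{a,b,c} + (c.0 + b.X))\{a,b,c} | =c=> s1
  s1 = ((c.(rec X. c.((c.X)\{a,b,c} + (c.0 + b.X))\{a,b,c}))\{a,b,c} + (c.0 + b.(rec X. c.((c.X)\{a,b,c} + (c.0 + b.X))\{a,b,c})))\{a,b,c} | stopped
LTS(Q): 2 reachable states
  t0 = c.((c.(rec X. c.((c.X)\{a,b,c} + (c.0 + b.X))\{a,b,c}))\{a,b,c} + (c.0 + b.(rec X. c.((c.X)\{a,b,c} + (c.0 + b.X))\{a,b,c})))\{a,b,c} | =c=> t1
  t1 = ((c.(rec X. c.((c.X)\{a,b,c} + (c.0 + b.X))\{a,b,c}))\{a,b,c} + (c.0 + b.(rec X. c.((c.X)\{a,b,c} + (c.0 + b.X))\{a,b,c})))\{a,b,c} | stopped
Bisimilarity quotient blocks:
  B0 = {s0, t0}
  B1 = {s1, t1}
s0 ∈ B0, t0 ∈ B0 → same block
Bisimilar ⇒ trace-equivalent.

YES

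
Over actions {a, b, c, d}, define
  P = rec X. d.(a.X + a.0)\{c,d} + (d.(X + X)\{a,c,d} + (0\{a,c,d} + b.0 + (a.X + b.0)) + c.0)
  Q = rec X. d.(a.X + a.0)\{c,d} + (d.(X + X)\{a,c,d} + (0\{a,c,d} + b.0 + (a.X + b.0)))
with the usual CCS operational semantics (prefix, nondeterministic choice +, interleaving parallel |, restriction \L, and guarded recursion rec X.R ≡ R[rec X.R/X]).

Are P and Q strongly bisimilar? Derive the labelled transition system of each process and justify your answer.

LTS(P): 7 reachable states
  s0 = rec X. d.(a.X + a.0)\{c,d} + (d.(X + X)\{a,c,d} + (0\{a,c,d} + b.0 + (a.X + b.0)) + c.0) → —a→ s0, —b→ s1, —c→ s1, —d→ s2, —d→ s3
  s1 = 0 → ∅
  s2 = ((rec X. d.(a.X + a.0)\{c,d} + (d.(X + X)\{a,c,d} + (0\{a,c,d} + b.0 + (a.X + b.0)) + c.0)) + (rec X. d.(a.X + a.0)\{c,d} + (d.(X + X)\{a,c,d} + (0\{a,c,d} + b.0 + (a.X + b.0)) + c.0)))\{a,c,d} → —b→ s4
  s3 = (a.(rec X. d.(a.X + a.0)\{c,d} + (d.(X + X)\{a,c,d} + (0\{a,c,d} + b.0 + (a.X + b.0)) + c.0)) + a.0)\{c,d} → —a→ s5, —a→ s6
  s4 = 0\{a,c,d} → ∅
  s5 = (rec X. d.(a.X + a.0)\{c,d} + (d.(X + X)\{a,c,d} + (0\{a,c,d} + b.0 + (a.X + b.0)) + c.0))\{c,d} → —a→ s5, —b→ s6
  s6 = 0\{c,d} → ∅
LTS(Q): 7 reachable states
  t0 = rec X. d.(a.X + a.0)\{c,d} + (d.(X + X)\{a,c,d} + (0\{a,c,d} + b.0 + (a.X + b.0))) → —a→ t0, —b→ t1, —d→ t2, —d→ t3
  t1 = 0 → ∅
  t2 = ((rec X. d.(a.X + a.0)\{c,d} + (d.(X + X)\{a,c,d} + (0\{a,c,d} + b.0 + (a.X + b.0)))) + (rec X. d.(a.X + a.0)\{c,d} + (d.(X + X)\{a,c,d} + (0\{a,c,d} + b.0 + (a.X + b.0)))))\{a,c,d} → —b→ t4
  t3 = (a.(rec X. d.(a.X + a.0)\{c,d} + (d.(X + X)\{a,c,d} + (0\{a,c,d} + b.0 + (a.X + b.0)))) + a.0)\{c,d} → —a→ t5, —a→ t6
  t4 = 0\{a,c,d} → ∅
  t5 = (rec X. d.(a.X + a.0)\{c,d} + (d.(X + X)\{a,c,d} + (0\{a,c,d} + b.0 + (a.X + b.0))))\{c,d} → —a→ t5, —b→ t6
  t6 = 0\{c,d} → ∅
Bisimilarity quotient blocks:
  B0 = {s0}
  B1 = {s1, s4, s6, t1, t4, t6}
  B2 = {s2, t2}
  B3 = {s3, t3}
  B4 = {s5, t5}
  B5 = {t0}
s0 ∈ B0, t0 ∈ B5 → different blocks

P ≁ Q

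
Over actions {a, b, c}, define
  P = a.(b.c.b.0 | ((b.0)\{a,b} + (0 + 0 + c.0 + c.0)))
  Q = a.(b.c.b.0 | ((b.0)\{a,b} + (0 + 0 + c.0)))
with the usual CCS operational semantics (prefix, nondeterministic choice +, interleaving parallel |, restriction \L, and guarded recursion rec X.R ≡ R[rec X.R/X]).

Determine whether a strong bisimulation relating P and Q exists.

P ~ Q

Reachable graph of P (9 states):
  s0 = a.(b.c.b.0 | ((b.0)\{a,b} + (0 + 0 + c.0 + c.0))) :: —a→ s1
  s1 = b.c.b.0 | ((b.0)\{a,b} + (0 + 0 + c.0 + c.0)) :: —b→ s2, —c→ s3
  s2 = c.b.0 | ((b.0)\{a,b} + (0 + 0 + c.0 + c.0)) :: —c→ s4, —c→ s5
  s3 = b.c.b.0 | 0 :: —b→ s5
  s4 = b.0 | ((b.0)\{a,b} + (0 + 0 + c.0 + c.0)) :: —b→ s6, —c→ s7
  s5 = c.b.0 | 0 :: —c→ s7
  s6 = 0 | ((b.0)\{a,b} + (0 + 0 + c.0 + c.0)) :: —c→ s8
  s7 = b.0 | 0 :: —b→ s8
  s8 = 0 | 0 :: ∅
Reachable graph of Q (9 states):
  t0 = a.(b.c.b.0 | ((b.0)\{a,b} + (0 + 0 + c.0))) :: —a→ t1
  t1 = b.c.b.0 | ((b.0)\{a,b} + (0 + 0 + c.0)) :: —b→ t2, —c→ t3
  t2 = c.b.0 | ((b.0)\{a,b} + (0 + 0 + c.0)) :: —c→ t4, —c→ t5
  t3 = b.c.b.0 | 0 :: —b→ t5
  t4 = b.0 | ((b.0)\{a,b} + (0 + 0 + c.0)) :: —b→ t6, —c→ t7
  t5 = c.b.0 | 0 :: —c→ t7
  t6 = 0 | ((b.0)\{a,b} + (0 + 0 + c.0)) :: —c→ t8
  t7 = b.0 | 0 :: —b→ t8
  t8 = 0 | 0 :: ∅
Coarsest stable partition (strong bisimilarity classes):
  B0 = {s0, t0}
  B1 = {s1, t1}
  B2 = {s2, t2}
  B3 = {s4, t4}
  B4 = {s7, t7}
  B5 = {s8, t8}
  B6 = {s6, t6}
  B7 = {s5, t5}
  B8 = {s3, t3}
s0 ∈ B0, t0 ∈ B0 → same block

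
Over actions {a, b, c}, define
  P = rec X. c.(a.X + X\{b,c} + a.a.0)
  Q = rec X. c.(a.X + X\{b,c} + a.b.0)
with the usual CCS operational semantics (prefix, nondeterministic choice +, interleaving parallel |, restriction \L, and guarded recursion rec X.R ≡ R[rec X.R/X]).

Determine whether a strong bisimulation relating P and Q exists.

P ≁ Q

P's transition system — 4 states:
  m0 = rec X. c.(a.X + X\{b,c} + a.a.0) → --c--▸ m1
  m1 = a.(rec X. c.(a.X + X\{b,c} + a.a.0)) + (rec X. c.(a.X + X\{b,c} + a.a.0))\{b,c} + a.a.0 → --a--▸ m0, --a--▸ m2
  m2 = a.0 → --a--▸ m3
  m3 = 0 → ∅
Q's transition system — 4 states:
  n0 = rec X. c.(a.X + X\{b,c} + a.b.0) → --c--▸ n1
  n1 = a.(rec X. c.(a.X + X\{b,c} + a.b.0)) + (rec X. c.(a.X + X\{b,c} + a.b.0))\{b,c} + a.b.0 → --a--▸ n0, --a--▸ n2
  n2 = b.0 → --b--▸ n3
  n3 = 0 → ∅
Coarsest stable partition (strong bisimilarity classes):
  B0 = {m0}
  B1 = {m1}
  B2 = {m2}
  B3 = {m3, n3}
  B4 = {n0}
  B5 = {n1}
  B6 = {n2}
m0 ∈ B0, n0 ∈ B4 → different blocks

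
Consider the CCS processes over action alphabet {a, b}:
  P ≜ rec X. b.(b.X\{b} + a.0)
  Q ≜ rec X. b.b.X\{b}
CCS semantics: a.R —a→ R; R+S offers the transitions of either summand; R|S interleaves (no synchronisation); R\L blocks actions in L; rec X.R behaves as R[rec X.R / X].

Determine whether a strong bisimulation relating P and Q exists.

NO

P's transition system — 4 states:
  u0 = rec X. b.(b.X\{b} + a.0) → ··b··> u1
  u1 = b.(rec X. b.(b.X\{b} + a.0))\{b} + a.0 → ··a··> u2, ··b··> u3
  u2 = 0 → ∅
  u3 = (rec X. b.(b.X\{b} + a.0))\{b} → ∅
Q's transition system — 3 states:
  v0 = rec X. b.b.X\{b} → ··b··> v1
  v1 = b.(rec X. b.b.X\{b})\{b} → ··b··> v2
  v2 = (rec X. b.b.X\{b})\{b} → ∅
Partition-refinement fixed point:
  B0 = {u0}
  B1 = {u1}
  B2 = {u2, u3, v2}
  B3 = {v0}
  B4 = {v1}
u0 ∈ B0, v0 ∈ B3 → different blocks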